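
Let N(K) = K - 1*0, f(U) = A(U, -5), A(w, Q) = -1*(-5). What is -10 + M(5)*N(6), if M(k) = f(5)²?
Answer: 140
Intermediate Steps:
A(w, Q) = 5
f(U) = 5
N(K) = K (N(K) = K + 0 = K)
M(k) = 25 (M(k) = 5² = 25)
-10 + M(5)*N(6) = -10 + 25*6 = -10 + 150 = 140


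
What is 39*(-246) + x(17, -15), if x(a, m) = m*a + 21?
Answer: -9828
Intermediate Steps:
x(a, m) = 21 + a*m (x(a, m) = a*m + 21 = 21 + a*m)
39*(-246) + x(17, -15) = 39*(-246) + (21 + 17*(-15)) = -9594 + (21 - 255) = -9594 - 234 = -9828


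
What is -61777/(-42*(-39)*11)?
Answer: -61777/18018 ≈ -3.4286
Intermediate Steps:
-61777/(-42*(-39)*11) = -61777/(1638*11) = -61777/18018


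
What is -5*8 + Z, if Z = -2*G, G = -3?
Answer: -34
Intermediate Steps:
Z = 6 (Z = -2*(-3) = 6)
-5*8 + Z = -5*8 + 6 = -40 + 6 = -34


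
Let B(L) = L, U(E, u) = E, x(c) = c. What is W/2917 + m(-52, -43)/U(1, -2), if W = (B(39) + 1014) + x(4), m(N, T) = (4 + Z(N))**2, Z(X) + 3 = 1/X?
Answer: 10445245/7887568 ≈ 1.3243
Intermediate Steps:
Z(X) = -3 + 1/X
m(N, T) = (1 + 1/N)**2 (m(N, T) = (4 + (-3 + 1/N))**2 = (1 + 1/N)**2)
W = 1057 (W = (39 + 1014) + 4 = 1053 + 4 = 1057)
W/2917 + m(-52, -43)/U(1, -2) = 1057/2917 + ((1 - 52)**2/(-52)**2)/1 = 1057*(1/2917) + ((1/2704)*(-51)**2)*1 = 1057/2917 + ((1/2704)*2601)*1 = 1057/2917 + (2601/2704)*1 = 1057/2917 + 2601/2704 = 10445245/7887568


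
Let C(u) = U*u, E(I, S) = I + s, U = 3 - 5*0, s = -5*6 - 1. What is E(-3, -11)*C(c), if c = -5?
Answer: 510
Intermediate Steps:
s = -31 (s = -30 - 1 = -31)
U = 3 (U = 3 + 0 = 3)
E(I, S) = -31 + I (E(I, S) = I - 31 = -31 + I)
C(u) = 3*u
E(-3, -11)*C(c) = (-31 - 3)*(3*(-5)) = -34*(-15) = 510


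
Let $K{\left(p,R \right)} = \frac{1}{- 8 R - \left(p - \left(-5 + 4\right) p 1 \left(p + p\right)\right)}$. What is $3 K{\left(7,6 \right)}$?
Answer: $- \frac{1}{51} \approx -0.019608$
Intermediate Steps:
$K{\left(p,R \right)} = \frac{1}{- p - 8 R - 2 p^{2}}$ ($K{\left(p,R \right)} = \frac{1}{- 8 R + \left(- p 1 \cdot 2 p - p\right)} = \frac{1}{- 8 R + \left(- p 2 p - p\right)} = \frac{1}{- 8 R - \left(p + 2 p^{2}\right)} = \frac{1}{- p - 8 R - 2 p^{2}}$)
$3 K{\left(7,6 \right)} = 3 \left(- \frac{1}{7 + 2 \cdot 7^{2} + 8 \cdot 6}\right) = 3 \left(- \frac{1}{7 + 2 \cdot 49 + 48}\right) = 3 \left(- \frac{1}{7 + 98 + 48}\right) = 3 \left(- \frac{1}{153}\right) = - \frac{1}{51}$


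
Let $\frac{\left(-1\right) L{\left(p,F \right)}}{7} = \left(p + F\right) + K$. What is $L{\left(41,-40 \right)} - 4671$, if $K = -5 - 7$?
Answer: $-4594$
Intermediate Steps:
$K = -12$
$L{\left(p,F \right)} = 84 - 7 F - 7 p$ ($L{\left(p,F \right)} = - 7 \left(\left(p + F\right) - 12\right) = - 7 \left(\left(F + p\right) - 12\right) = - 7 \left(-12 + F + p\right) = 84 - 7 F - 7 p$)
$L{\left(41,-40 \right)} - 4671 = \left(84 - -280 - 287\right) - 4671 = \left(84 + 280 - 287\right) - 4671 = 77 - 4671 = -4594$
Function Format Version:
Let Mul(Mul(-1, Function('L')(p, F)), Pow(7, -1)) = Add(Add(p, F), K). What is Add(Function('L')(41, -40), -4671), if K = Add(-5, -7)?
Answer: -4594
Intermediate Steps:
K = -12
Function('L')(p, F) = Add(84, Mul(-7, F), Mul(-7, p)) (Function('L')(p, F) = Mul(-7, Add(Add(p, F), -12)) = Mul(-7, Add(Add(F, p), -12)) = Mul(-7, Add(-12, F, p)) = Add(84, Mul(-7, F), Mul(-7, p)))
Add(Function('L')(41, -40), -4671) = Add(Add(84, Mul(-7, -40), Mul(-7, 41)), -4671) = Add(Add(84, 280, -287), -4671) = Add(77, -4671) = -4594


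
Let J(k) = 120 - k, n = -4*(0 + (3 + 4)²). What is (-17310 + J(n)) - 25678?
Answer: -42672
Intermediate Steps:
n = -196 (n = -4*(0 + 7²) = -4*(0 + 49) = -4*49 = -196)
(-17310 + J(n)) - 25678 = (-17310 + (120 - 1*(-196))) - 25678 = (-17310 + (120 + 196)) - 25678 = (-17310 + 316) - 25678 = -16994 - 25678 = -42672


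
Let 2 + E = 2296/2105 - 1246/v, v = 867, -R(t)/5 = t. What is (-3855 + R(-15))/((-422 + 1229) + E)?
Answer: -985518900/209788711 ≈ -4.6977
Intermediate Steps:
R(t) = -5*t
E = -4282268/1825035 (E = -2 + (2296/2105 - 1246/867) = -2 - 632198/1825035 = -4282268/1825035 ≈ -2.3464)
(-3855 + R(-15))/((-422 + 1229) + E) = (-3855 - 5*(-15))/((-422 + 1229) - 4282268/1825035) = (-3855 + 75)/(807 - 4282268/1825035) = -3780/1468520977/1825035 = -3780*1825035/1468520977 = -985518900/209788711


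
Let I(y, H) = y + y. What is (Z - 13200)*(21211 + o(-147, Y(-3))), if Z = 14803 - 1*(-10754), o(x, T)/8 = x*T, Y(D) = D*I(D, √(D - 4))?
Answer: 531351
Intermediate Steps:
I(y, H) = 2*y
Y(D) = 2*D² (Y(D) = D*(2*D) = 2*D²)
o(x, T) = 8*T*x (o(x, T) = 8*(x*T) = 8*(T*x) = 8*T*x)
Z = 25557 (Z = 14803 + 10754 = 25557)
(Z - 13200)*(21211 + o(-147, Y(-3))) = (25557 - 13200)*(21211 + 8*(2*(-3)²)*(-147)) = 12357*(21211 + 8*(2*9)*(-147)) = 12357*(21211 + 8*18*(-147)) = 12357*(21211 - 21168) = 12357*43 = 531351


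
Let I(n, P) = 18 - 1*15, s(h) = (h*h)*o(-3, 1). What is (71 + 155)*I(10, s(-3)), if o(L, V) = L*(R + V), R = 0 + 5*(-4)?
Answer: 678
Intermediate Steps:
R = -20 (R = 0 - 20 = -20)
o(L, V) = L*(-20 + V)
s(h) = 57*h**2 (s(h) = (h*h)*(-3*(-20 + 1)) = h**2*(-3*(-19)) = h**2*57 = 57*h**2)
I(n, P) = 3 (I(n, P) = 18 - 15 = 3)
(71 + 155)*I(10, s(-3)) = (71 + 155)*3 = 226*3 = 678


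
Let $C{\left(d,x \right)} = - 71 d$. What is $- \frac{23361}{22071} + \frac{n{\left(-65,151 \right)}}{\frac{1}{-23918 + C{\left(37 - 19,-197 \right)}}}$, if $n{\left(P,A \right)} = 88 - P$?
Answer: $- \frac{28361154503}{7357} \approx -3.855 \cdot 10^{6}$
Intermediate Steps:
$- \frac{23361}{22071} + \frac{n{\left(-65,151 \right)}}{\frac{1}{-23918 + C{\left(37 - 19,-197 \right)}}} = - \frac{23361}{22071} + \frac{88 - -65}{\frac{1}{-23918 - 71 \left(37 - 19\right)}} = \left(-23361\right) \frac{1}{22071} + \frac{88 + 65}{\frac{1}{-23918 - 1278}} = - \frac{7787}{7357} + \frac{153}{\frac{1}{-23918 - 1278}} = - \frac{7787}{7357} + \frac{153}{\frac{1}{-25196}} = - \frac{7787}{7357} + \frac{153}{- \frac{1}{25196}} = - \frac{7787}{7357} + 153 \left(-25196\right) = - \frac{7787}{7357} - 3854988 = - \frac{28361154503}{7357}$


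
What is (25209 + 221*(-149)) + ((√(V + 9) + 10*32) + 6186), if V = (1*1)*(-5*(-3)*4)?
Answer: -1214 + √69 ≈ -1205.7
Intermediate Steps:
V = 60 (V = 1*(15*4) = 1*60 = 60)
(25209 + 221*(-149)) + ((√(V + 9) + 10*32) + 6186) = (25209 + 221*(-149)) + ((√(60 + 9) + 10*32) + 6186) = (25209 - 32929) + ((√69 + 320) + 6186) = -7720 + ((320 + √69) + 6186) = -7720 + (6506 + √69) = -1214 + √69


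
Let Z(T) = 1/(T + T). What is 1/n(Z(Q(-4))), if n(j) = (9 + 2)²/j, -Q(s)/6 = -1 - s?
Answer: -1/4356 ≈ -0.00022957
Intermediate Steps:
Q(s) = 6 + 6*s (Q(s) = -6*(-1 - s) = 6 + 6*s)
Z(T) = 1/(2*T)
n(j) = 121/j (n(j) = 11²/j = 121/j)
1/n(Z(Q(-4))) = 1/(121/((1/(2*(6 + 6*(-4)))))) = 1/(121/((1/(2*(6 - 24))))) = 1/(121/(((½)/(-18)))) = 1/(121/(((½)*(-1/18)))) = 1/(121/(-1/36)) = 1/(121*(-36)) = 1/(-4356) = -1/4356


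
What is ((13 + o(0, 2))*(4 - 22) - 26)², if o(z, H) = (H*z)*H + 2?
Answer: 87616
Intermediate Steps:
o(z, H) = 2 + z*H² (o(z, H) = z*H² + 2 = 2 + z*H²)
((13 + o(0, 2))*(4 - 22) - 26)² = ((13 + (2 + 0*2²))*(4 - 22) - 26)² = ((13 + (2 + 0*4))*(-18) - 26)² = ((13 + (2 + 0))*(-18) - 26)² = ((13 + 2)*(-18) - 26)² = (15*(-18) - 26)² = (-270 - 26)² = (-296)² = 87616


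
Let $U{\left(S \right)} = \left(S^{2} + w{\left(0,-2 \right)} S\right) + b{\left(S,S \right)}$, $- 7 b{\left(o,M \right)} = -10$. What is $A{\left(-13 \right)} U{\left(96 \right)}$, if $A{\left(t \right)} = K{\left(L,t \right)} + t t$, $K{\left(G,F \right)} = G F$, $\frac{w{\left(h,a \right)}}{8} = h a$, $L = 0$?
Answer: $\frac{10904218}{7} \approx 1.5577 \cdot 10^{6}$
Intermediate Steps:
$b{\left(o,M \right)} = \frac{10}{7}$ ($b{\left(o,M \right)} = \left(- \frac{1}{7}\right) \left(-10\right) = \frac{10}{7}$)
$w{\left(h,a \right)} = 8 a h$ ($w{\left(h,a \right)} = 8 h a = 8 a h$)
$K{\left(G,F \right)} = F G$
$A{\left(t \right)} = t^{2}$ ($A{\left(t \right)} = t 0 + t t = 0 + t^{2} = t^{2}$)
$U{\left(S \right)} = \frac{10}{7} + S^{2}$ ($U{\left(S \right)} = \left(S^{2} + 8 \left(-2\right) 0 S\right) + \frac{10}{7} = \left(S^{2} + 0 S\right) + \frac{10}{7} = \left(S^{2} + 0\right) + \frac{10}{7} = S^{2} + \frac{10}{7} = \frac{10}{7} + S^{2}$)
$A{\left(-13 \right)} U{\left(96 \right)} = \left(-13\right)^{2} \left(\frac{10}{7} + 96^{2}\right) = 169 \left(\frac{10}{7} + 9216\right) = 169 \cdot \frac{64522}{7} = \frac{10904218}{7}$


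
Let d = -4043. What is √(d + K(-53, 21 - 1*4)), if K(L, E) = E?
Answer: I*√4026 ≈ 63.451*I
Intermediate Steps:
√(d + K(-53, 21 - 1*4)) = √(-4043 + (21 - 1*4)) = √(-4043 + (21 - 4)) = √(-4043 + 17) = √(-4026) = I*√4026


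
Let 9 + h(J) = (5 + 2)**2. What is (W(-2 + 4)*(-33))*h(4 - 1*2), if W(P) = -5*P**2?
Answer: 26400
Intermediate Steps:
h(J) = 40 (h(J) = -9 + (5 + 2)**2 = -9 + 7**2 = -9 + 49 = 40)
(W(-2 + 4)*(-33))*h(4 - 1*2) = (-5*(-2 + 4)**2*(-33))*40 = (-5*2**2*(-33))*40 = (-5*4*(-33))*40 = -20*(-33)*40 = 660*40 = 26400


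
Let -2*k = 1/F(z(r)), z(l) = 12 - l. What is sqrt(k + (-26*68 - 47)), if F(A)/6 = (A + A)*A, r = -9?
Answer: I*sqrt(115259766)/252 ≈ 42.603*I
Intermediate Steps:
F(A) = 12*A**2 (F(A) = 6*((A + A)*A) = 6*((2*A)*A) = 6*(2*A**2) = 12*A**2)
k = -1/10584 (k = -1/(12*(12 - 1*(-9))**2)/2 = -1/(12*(12 + 9)**2)/2 = -1/(2*(12*21**2)) = -1/(2*(12*441)) = -1/2/5292 = -1/2*1/5292 = -1/10584 ≈ -9.4482e-5)
sqrt(k + (-26*68 - 47)) = sqrt(-1/10584 + (-26*68 - 47)) = sqrt(-1/10584 + (-1768 - 47)) = sqrt(-1/10584 - 1815) = sqrt(-19209961/10584) = I*sqrt(115259766)/252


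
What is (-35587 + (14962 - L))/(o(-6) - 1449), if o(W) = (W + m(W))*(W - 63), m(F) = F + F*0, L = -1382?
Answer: 19243/621 ≈ 30.987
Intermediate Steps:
m(F) = F (m(F) = F + 0 = F)
o(W) = 2*W*(-63 + W) (o(W) = (W + W)*(W - 63) = (2*W)*(-63 + W) = 2*W*(-63 + W))
(-35587 + (14962 - L))/(o(-6) - 1449) = (-35587 + (14962 - 1*(-1382)))/(2*(-6)*(-63 - 6) - 1449) = (-35587 + (14962 + 1382))/(2*(-6)*(-69) - 1449) = (-35587 + 16344)/(828 - 1449) = -19243/(-621) = -19243*(-1/621) = 19243/621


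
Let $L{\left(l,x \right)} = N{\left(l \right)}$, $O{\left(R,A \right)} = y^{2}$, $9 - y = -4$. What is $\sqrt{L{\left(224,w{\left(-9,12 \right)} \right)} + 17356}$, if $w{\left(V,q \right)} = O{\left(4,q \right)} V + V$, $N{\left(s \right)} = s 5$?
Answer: $2 \sqrt{4619} \approx 135.93$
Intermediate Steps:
$y = 13$ ($y = 9 - -4 = 9 + 4 = 13$)
$O{\left(R,A \right)} = 169$ ($O{\left(R,A \right)} = 13^{2} = 169$)
$N{\left(s \right)} = 5 s$
$w{\left(V,q \right)} = 170 V$ ($w{\left(V,q \right)} = 169 V + V = 170 V$)
$L{\left(l,x \right)} = 5 l$
$\sqrt{L{\left(224,w{\left(-9,12 \right)} \right)} + 17356} = \sqrt{5 \cdot 224 + 17356} = \sqrt{1120 + 17356} = \sqrt{18476} = 2 \sqrt{4619}$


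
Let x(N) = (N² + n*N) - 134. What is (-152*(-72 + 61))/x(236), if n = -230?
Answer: 836/641 ≈ 1.3042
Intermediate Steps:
x(N) = -134 + N² - 230*N (x(N) = (N² - 230*N) - 134 = -134 + N² - 230*N)
(-152*(-72 + 61))/x(236) = (-152*(-72 + 61))/(-134 + 236² - 230*236) = (-152*(-11))/(-134 + 55696 - 54280) = 1672/1282 = 1672*(1/1282) = 836/641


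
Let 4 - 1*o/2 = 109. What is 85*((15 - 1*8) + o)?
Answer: -17255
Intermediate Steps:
o = -210 (o = 8 - 2*109 = 8 - 218 = -210)
85*((15 - 1*8) + o) = 85*((15 - 1*8) - 210) = 85*((15 - 8) - 210) = 85*(7 - 210) = 85*(-203) = -17255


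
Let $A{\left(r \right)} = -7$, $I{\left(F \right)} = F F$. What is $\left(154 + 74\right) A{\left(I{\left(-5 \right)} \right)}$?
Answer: $-1596$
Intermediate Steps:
$I{\left(F \right)} = F^{2}$
$\left(154 + 74\right) A{\left(I{\left(-5 \right)} \right)} = \left(154 + 74\right) \left(-7\right) = 228 \left(-7\right) = -1596$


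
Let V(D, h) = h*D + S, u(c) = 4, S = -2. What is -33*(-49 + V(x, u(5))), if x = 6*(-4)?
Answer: 4851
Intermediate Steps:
x = -24
V(D, h) = -2 + D*h (V(D, h) = h*D - 2 = D*h - 2 = -2 + D*h)
-33*(-49 + V(x, u(5))) = -33*(-49 + (-2 - 24*4)) = -33*(-49 + (-2 - 96)) = -33*(-49 - 98) = -33*(-147) = 4851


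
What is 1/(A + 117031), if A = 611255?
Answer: 1/728286 ≈ 1.3731e-6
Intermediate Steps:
1/(A + 117031) = 1/(611255 + 117031) = 1/728286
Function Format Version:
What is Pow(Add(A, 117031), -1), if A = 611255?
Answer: Rational(1, 728286) ≈ 1.3731e-6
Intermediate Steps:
Pow(Add(A, 117031), -1) = Pow(Add(611255, 117031), -1) = Pow(728286, -1) = Rational(1, 728286)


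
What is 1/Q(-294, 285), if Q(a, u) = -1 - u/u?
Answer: -½ ≈ -0.50000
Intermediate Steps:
Q(a, u) = -2 (Q(a, u) = -1 - 1*1 = -1 - 1 = -2)
1/Q(-294, 285) = 1/(-2) = -½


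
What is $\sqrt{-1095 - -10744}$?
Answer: $\sqrt{9649} \approx 98.229$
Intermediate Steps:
$\sqrt{-1095 - -10744} = \sqrt{-1095 + 10744} = \sqrt{9649}$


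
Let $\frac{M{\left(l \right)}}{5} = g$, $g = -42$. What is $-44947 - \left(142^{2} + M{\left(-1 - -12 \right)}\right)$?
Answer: $-64901$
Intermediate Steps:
$M{\left(l \right)} = -210$ ($M{\left(l \right)} = 5 \left(-42\right) = -210$)
$-44947 - \left(142^{2} + M{\left(-1 - -12 \right)}\right) = -44947 - \left(142^{2} - 210\right) = -44947 - \left(20164 - 210\right) = -44947 - 19954 = -64901$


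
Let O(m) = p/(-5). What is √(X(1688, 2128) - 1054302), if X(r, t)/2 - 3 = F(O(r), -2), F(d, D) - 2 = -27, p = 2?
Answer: I*√1054346 ≈ 1026.8*I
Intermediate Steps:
O(m) = -⅖ (O(m) = 2/(-5) = 2*(-⅕) = -⅖)
F(d, D) = -25 (F(d, D) = 2 - 27 = -25)
X(r, t) = -44 (X(r, t) = 6 + 2*(-25) = 6 - 50 = -44)
√(X(1688, 2128) - 1054302) = √(-44 - 1054302) = √(-1054346) = I*√1054346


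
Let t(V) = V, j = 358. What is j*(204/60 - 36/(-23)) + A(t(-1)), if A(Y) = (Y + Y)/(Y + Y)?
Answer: 204533/115 ≈ 1778.5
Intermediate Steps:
A(Y) = 1 (A(Y) = (2*Y)/((2*Y)) = (2*Y)*(1/(2*Y)) = 1)
j*(204/60 - 36/(-23)) + A(t(-1)) = 358*(204/60 - 36/(-23)) + 1 = 358*(204*(1/60) - 36*(-1/23)) + 1 = 358*(17/5 + 36/23) + 1 = 358*(571/115) + 1 = 204418/115 + 1 = 204533/115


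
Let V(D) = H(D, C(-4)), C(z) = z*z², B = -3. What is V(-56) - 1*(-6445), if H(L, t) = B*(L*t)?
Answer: -4307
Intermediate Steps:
C(z) = z³
H(L, t) = -3*L*t
V(D) = 192*D (V(D) = -3*D*(-4)³ = -3*D*(-64) = 192*D)
V(-56) - 1*(-6445) = 192*(-56) - 1*(-6445) = -10752 + 6445 = -4307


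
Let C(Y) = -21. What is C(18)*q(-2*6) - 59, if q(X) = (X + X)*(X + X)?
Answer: -12155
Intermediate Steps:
q(X) = 4*X² (q(X) = (2*X)*(2*X) = 4*X²)
C(18)*q(-2*6) - 59 = -84*(-2*6)² - 59 = -84*(-12)² - 59 = -84*144 - 59 = -21*576 - 59 = -12096 - 59 = -12155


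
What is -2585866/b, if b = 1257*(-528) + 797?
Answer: 2585866/662899 ≈ 3.9008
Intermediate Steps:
b = -662899 (b = -663696 + 797 = -662899)
-2585866/b = -2585866/(-662899) = -2585866*(-1/662899) = 2585866/662899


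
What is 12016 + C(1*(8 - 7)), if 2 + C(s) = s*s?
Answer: 12015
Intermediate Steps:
C(s) = -2 + s**2 (C(s) = -2 + s*s = -2 + s**2)
12016 + C(1*(8 - 7)) = 12016 + (-2 + (1*(8 - 7))**2) = 12016 + (-2 + (1*1)**2) = 12016 + (-2 + 1**2) = 12016 + (-2 + 1) = 12016 - 1 = 12015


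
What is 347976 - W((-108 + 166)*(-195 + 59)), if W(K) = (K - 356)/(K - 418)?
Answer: 1445140206/4153 ≈ 3.4798e+5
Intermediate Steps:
W(K) = (-356 + K)/(-418 + K)
347976 - W((-108 + 166)*(-195 + 59)) = 347976 - (-356 + (-108 + 166)*(-195 + 59))/(-418 + (-108 + 166)*(-195 + 59)) = 347976 - (-356 + 58*(-136))/(-418 + 58*(-136)) = 347976 - (-356 - 7888)/(-418 - 7888) = 347976 - (-8244)/(-8306) = 347976 - (-1)*(-8244)/8306 = 347976 - 1*4122/4153 = 347976 - 4122/4153 = 1445140206/4153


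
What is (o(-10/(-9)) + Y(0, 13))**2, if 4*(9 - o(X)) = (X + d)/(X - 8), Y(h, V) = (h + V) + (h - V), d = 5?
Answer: 5230369/61504 ≈ 85.041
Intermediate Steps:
Y(h, V) = 2*h (Y(h, V) = (V + h) + (h - V) = 2*h)
o(X) = 9 - (5 + X)/(4*(-8 + X)) (o(X) = 9 - (X + 5)/(4*(X - 8)) = 9 - (5 + X)/(4*(-8 + X)))
(o(-10/(-9)) + Y(0, 13))**2 = ((-293 + 35*(-10/(-9)))/(4*(-8 - 10/(-9))) + 2*0)**2 = ((-293 + 35*(-10*(-1/9)))/(4*(-8 - 10*(-1/9))) + 0)**2 = ((-293 + 35*(10/9))/(4*(-8 + 10/9)) + 0)**2 = ((-293 + 350/9)/(4*(-62/9)) + 0)**2 = ((1/4)*(-9/62)*(-2287/9) + 0)**2 = (2287/248 + 0)**2 = (2287/248)**2 = 5230369/61504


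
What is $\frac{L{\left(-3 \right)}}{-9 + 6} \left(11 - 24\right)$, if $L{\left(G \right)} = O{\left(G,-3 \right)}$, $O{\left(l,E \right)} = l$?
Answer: $-13$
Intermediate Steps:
$L{\left(G \right)} = G$
$\frac{L{\left(-3 \right)}}{-9 + 6} \left(11 - 24\right) = - \frac{3}{-9 + 6} \left(11 - 24\right) = - \frac{3}{-3} \left(11 - 24\right) = \left(-3\right) \left(- \frac{1}{3}\right) \left(-13\right) = 1 \left(-13\right) = -13$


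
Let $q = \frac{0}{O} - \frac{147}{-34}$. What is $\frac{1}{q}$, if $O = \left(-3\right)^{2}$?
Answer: $\frac{34}{147} \approx 0.23129$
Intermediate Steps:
$O = 9$
$q = \frac{147}{34}$ ($q = \frac{0}{9} - \frac{147}{-34} = 0 \cdot \frac{1}{9} - - \frac{147}{34} = 0 + \frac{147}{34} = \frac{147}{34} \approx 4.3235$)
$\frac{1}{q} = \frac{1}{\frac{147}{34}} = \frac{34}{147}$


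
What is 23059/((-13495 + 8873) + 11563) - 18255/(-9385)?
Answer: 68623334/13028257 ≈ 5.2673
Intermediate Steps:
23059/((-13495 + 8873) + 11563) - 18255/(-9385) = 23059/(-4622 + 11563) - 18255*(-1/9385) = 23059/6941 + 3651/1877 = 68623334/13028257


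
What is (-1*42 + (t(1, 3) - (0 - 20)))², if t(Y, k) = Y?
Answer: 441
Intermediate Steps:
(-1*42 + (t(1, 3) - (0 - 20)))² = (-1*42 + (1 - (0 - 20)))² = (-42 + (1 - 1*(-20)))² = (-42 + (1 + 20))² = (-42 + 21)² = (-21)² = 441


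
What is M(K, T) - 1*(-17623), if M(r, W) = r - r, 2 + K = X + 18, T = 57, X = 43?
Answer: 17623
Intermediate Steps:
K = 59 (K = -2 + (43 + 18) = -2 + 61 = 59)
M(r, W) = 0
M(K, T) - 1*(-17623) = 0 - 1*(-17623) = 0 + 17623 = 17623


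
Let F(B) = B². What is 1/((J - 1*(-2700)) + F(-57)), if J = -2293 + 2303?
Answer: 1/5959 ≈ 0.00016781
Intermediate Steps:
J = 10
1/((J - 1*(-2700)) + F(-57)) = 1/((10 - 1*(-2700)) + (-57)²) = 1/((10 + 2700) + 3249) = 1/(2710 + 3249) = 1/5959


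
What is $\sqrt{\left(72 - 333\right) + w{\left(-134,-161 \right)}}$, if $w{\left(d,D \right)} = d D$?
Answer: $\sqrt{21313} \approx 145.99$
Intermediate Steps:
$w{\left(d,D \right)} = D d$
$\sqrt{\left(72 - 333\right) + w{\left(-134,-161 \right)}} = \sqrt{\left(72 - 333\right) - -21574} = \sqrt{\left(72 - 333\right) + 21574} = \sqrt{-261 + 21574} = \sqrt{21313}$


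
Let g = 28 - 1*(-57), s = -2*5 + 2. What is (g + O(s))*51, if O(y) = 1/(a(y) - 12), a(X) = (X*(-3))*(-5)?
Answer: 190723/44 ≈ 4334.6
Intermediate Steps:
a(X) = 15*X (a(X) = -3*X*(-5) = 15*X)
s = -8 (s = -10 + 2 = -8)
g = 85 (g = 28 + 57 = 85)
O(y) = 1/(-12 + 15*y) (O(y) = 1/(15*y - 12) = 1/(-12 + 15*y))
(g + O(s))*51 = (85 + 1/(3*(-4 + 5*(-8))))*51 = (85 + 1/(3*(-4 - 40)))*51 = (85 + (⅓)/(-44))*51 = (85 + (⅓)*(-1/44))*51 = (85 - 1/132)*51 = (11219/132)*51 = 190723/44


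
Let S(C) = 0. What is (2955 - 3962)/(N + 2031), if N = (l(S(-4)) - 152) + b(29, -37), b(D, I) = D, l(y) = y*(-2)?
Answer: -19/36 ≈ -0.52778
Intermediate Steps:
l(y) = -2*y
N = -123 (N = (-2*0 - 152) + 29 = (0 - 152) + 29 = -152 + 29 = -123)
(2955 - 3962)/(N + 2031) = (2955 - 3962)/(-123 + 2031) = -1007/1908 = -1007*1/1908 = -19/36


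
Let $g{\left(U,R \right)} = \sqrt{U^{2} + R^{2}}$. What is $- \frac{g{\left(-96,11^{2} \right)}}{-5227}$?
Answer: $\frac{\sqrt{23857}}{5227} \approx 0.02955$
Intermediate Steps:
$g{\left(U,R \right)} = \sqrt{R^{2} + U^{2}}$
$- \frac{g{\left(-96,11^{2} \right)}}{-5227} = - \frac{\sqrt{\left(11^{2}\right)^{2} + \left(-96\right)^{2}}}{-5227} = - \frac{\sqrt{121^{2} + 9216} \left(-1\right)}{5227} = - \frac{\sqrt{14641 + 9216} \left(-1\right)}{5227} = - \frac{\sqrt{23857} \left(-1\right)}{5227} = - \frac{\left(-1\right) \sqrt{23857}}{5227} = \frac{\sqrt{23857}}{5227}$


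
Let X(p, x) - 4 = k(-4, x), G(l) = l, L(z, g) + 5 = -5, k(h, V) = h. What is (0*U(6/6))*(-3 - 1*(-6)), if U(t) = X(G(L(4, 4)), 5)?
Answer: 0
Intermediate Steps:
L(z, g) = -10 (L(z, g) = -5 - 5 = -10)
X(p, x) = 0 (X(p, x) = 4 - 4 = 0)
U(t) = 0
(0*U(6/6))*(-3 - 1*(-6)) = (0*0)*(-3 - 1*(-6)) = 0*(-3 + 6) = 0*3 = 0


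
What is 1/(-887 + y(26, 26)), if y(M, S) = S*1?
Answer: -1/861 ≈ -0.0011614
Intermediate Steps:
y(M, S) = S
1/(-887 + y(26, 26)) = 1/(-887 + 26) = 1/(-861) = -1/861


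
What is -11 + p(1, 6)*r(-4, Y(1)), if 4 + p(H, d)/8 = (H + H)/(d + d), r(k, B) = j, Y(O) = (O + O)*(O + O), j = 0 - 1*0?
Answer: -11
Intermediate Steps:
j = 0 (j = 0 + 0 = 0)
Y(O) = 4*O² (Y(O) = (2*O)*(2*O) = 4*O²)
r(k, B) = 0
p(H, d) = -32 + 8*H/d (p(H, d) = -32 + 8*((H + H)/(d + d)) = -32 + 8*((2*H)/((2*d))) = -32 + 8*((2*H)*(1/(2*d))) = -32 + 8*(H/d) = -32 + 8*H/d)
-11 + p(1, 6)*r(-4, Y(1)) = -11 + (-32 + 8*1/6)*0 = -11 + (-32 + 8*1*(⅙))*0 = -11 + (-32 + 4/3)*0 = -11 - 92/3*0 = -11 + 0 = -11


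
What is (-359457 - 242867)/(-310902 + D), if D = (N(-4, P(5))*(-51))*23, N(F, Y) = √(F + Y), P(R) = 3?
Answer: 62421245416/32220476511 - 235508684*I/32220476511 ≈ 1.9373 - 0.0073093*I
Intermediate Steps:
D = -1173*I (D = (√(-4 + 3)*(-51))*23 = (√(-1)*(-51))*23 = (I*(-51))*23 = -51*I*23 = -1173*I ≈ -1173.0*I)
(-359457 - 242867)/(-310902 + D) = (-359457 - 242867)/(-310902 - 1173*I) = -602324*(-310902 + 1173*I)/96661429533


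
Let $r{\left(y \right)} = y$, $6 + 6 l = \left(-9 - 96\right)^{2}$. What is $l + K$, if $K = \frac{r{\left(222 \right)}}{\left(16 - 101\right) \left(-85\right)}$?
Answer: $\frac{26537869}{14450} \approx 1836.5$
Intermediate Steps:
$l = \frac{3673}{2}$ ($l = -1 + \frac{\left(-9 - 96\right)^{2}}{6} = -1 + \frac{\left(-105\right)^{2}}{6} = -1 + \frac{1}{6} \cdot 11025 = -1 + \frac{3675}{2} = \frac{3673}{2} \approx 1836.5$)
$K = \frac{222}{7225}$ ($K = \frac{222}{\left(16 - 101\right) \left(-85\right)} = \frac{222}{\left(-85\right) \left(-85\right)} = \frac{222}{7225} \approx 0.030727$)
$l + K = \frac{3673}{2} + \frac{222}{7225} = \frac{26537869}{14450}$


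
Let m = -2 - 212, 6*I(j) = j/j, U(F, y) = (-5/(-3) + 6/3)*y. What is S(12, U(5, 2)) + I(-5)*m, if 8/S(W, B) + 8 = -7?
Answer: -181/5 ≈ -36.200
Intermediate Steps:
U(F, y) = 11*y/3 (U(F, y) = (-5*(-⅓) + 6*(⅓))*y = (5/3 + 2)*y = 11*y/3)
S(W, B) = -8/15 (S(W, B) = 8/(-8 - 7) = 8/(-15) = 8*(-1/15) = -8/15)
I(j) = ⅙ (I(j) = (j/j)/6 = (⅙)*1 = ⅙)
m = -214
S(12, U(5, 2)) + I(-5)*m = -8/15 + (⅙)*(-214) = -8/15 - 107/3 = -181/5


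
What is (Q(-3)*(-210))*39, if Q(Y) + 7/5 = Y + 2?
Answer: 19656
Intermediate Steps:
Q(Y) = ⅗ + Y (Q(Y) = -7/5 + (Y + 2) = -7/5 + (2 + Y) = ⅗ + Y)
(Q(-3)*(-210))*39 = ((⅗ - 3)*(-210))*39 = -12/5*(-210)*39 = 504*39 = 19656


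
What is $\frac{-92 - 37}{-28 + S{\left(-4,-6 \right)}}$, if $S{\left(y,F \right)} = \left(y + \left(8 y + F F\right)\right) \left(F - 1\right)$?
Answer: $\frac{129}{28} \approx 4.6071$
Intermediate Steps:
$S{\left(y,F \right)} = \left(-1 + F\right) \left(F^{2} + 9 y\right)$ ($S{\left(y,F \right)} = \left(y + \left(8 y + F^{2}\right)\right) \left(-1 + F\right) = \left(y + \left(F^{2} + 8 y\right)\right) \left(-1 + F\right) = \left(F^{2} + 9 y\right) \left(-1 + F\right) = \left(-1 + F\right) \left(F^{2} + 9 y\right)$)
$\frac{-92 - 37}{-28 + S{\left(-4,-6 \right)}} = \frac{-92 - 37}{-28 + \left(\left(-6\right)^{3} - \left(-6\right)^{2} - -36 + 9 \left(-6\right) \left(-4\right)\right)} = \frac{1}{-28 + \left(-216 - 36 + 36 + 216\right)} \left(-129\right) = \frac{1}{-28 + 0} \left(-129\right) = \frac{1}{-28} \left(-129\right) = \left(- \frac{1}{28}\right) \left(-129\right) = \frac{129}{28}$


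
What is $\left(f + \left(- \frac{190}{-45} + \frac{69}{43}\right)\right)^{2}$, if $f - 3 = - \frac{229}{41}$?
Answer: $\frac{2645353489}{251761689} \approx 10.507$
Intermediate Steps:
$f = - \frac{106}{41}$ ($f = 3 - \frac{229}{41} = - \frac{106}{41} \approx -2.5854$)
$\left(f + \left(- \frac{190}{-45} + \frac{69}{43}\right)\right)^{2} = \left(- \frac{106}{41} + \left(- \frac{190}{-45} + \frac{69}{43}\right)\right)^{2} = \left(- \frac{106}{41} + \left(\left(-190\right) \left(- \frac{1}{45}\right) + 69 \cdot \frac{1}{43}\right)\right)^{2} = \left(- \frac{106}{41} + \left(\frac{38}{9} + \frac{69}{43}\right)\right)^{2} = \left(- \frac{106}{41} + \frac{2255}{387}\right)^{2} = \left(\frac{51433}{15867}\right)^{2} = \frac{2645353489}{251761689}$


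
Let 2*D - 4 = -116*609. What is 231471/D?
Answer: -231471/35320 ≈ -6.5535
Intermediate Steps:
D = -35320 (D = 2 + (-116*609)/2 = 2 + (½)*(-70644) = 2 - 35322 = -35320)
231471/D = 231471/(-35320) = 231471*(-1/35320) = -231471/35320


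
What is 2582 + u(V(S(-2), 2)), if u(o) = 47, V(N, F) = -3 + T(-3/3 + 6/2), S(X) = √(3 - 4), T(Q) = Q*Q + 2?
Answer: 2629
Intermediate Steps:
T(Q) = 2 + Q² (T(Q) = Q² + 2 = 2 + Q²)
S(X) = I (S(X) = √(-1) = I)
V(N, F) = 3 (V(N, F) = -3 + (2 + (-3/3 + 6/2)²) = -3 + (2 + (-3*⅓ + 6*(½))²) = -3 + (2 + (-1 + 3)²) = -3 + (2 + 2²) = -3 + (2 + 4) = -3 + 6 = 3)
2582 + u(V(S(-2), 2)) = 2582 + 47 = 2629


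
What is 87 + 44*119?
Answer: 5323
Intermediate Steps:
87 + 44*119 = 87 + 5236 = 5323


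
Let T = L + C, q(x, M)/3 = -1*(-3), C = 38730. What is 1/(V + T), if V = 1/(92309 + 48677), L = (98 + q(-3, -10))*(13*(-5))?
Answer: 140986/4479830151 ≈ 3.1471e-5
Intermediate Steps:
q(x, M) = 9 (q(x, M) = 3*(-1*(-3)) = 3*3 = 9)
L = -6955 (L = (98 + 9)*(13*(-5)) = 107*(-65) = -6955)
V = 1/140986 ≈ 7.0929e-6
T = 31775 (T = -6955 + 38730 = 31775)
1/(V + T) = 1/(1/140986 + 31775) = 1/(4479830151/140986) = 140986/4479830151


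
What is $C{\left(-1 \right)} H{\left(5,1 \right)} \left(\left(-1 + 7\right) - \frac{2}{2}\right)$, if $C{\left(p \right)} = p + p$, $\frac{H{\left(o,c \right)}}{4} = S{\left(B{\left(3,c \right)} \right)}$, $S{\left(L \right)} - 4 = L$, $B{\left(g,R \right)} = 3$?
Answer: $-280$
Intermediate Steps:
$S{\left(L \right)} = 4 + L$
$H{\left(o,c \right)} = 28$ ($H{\left(o,c \right)} = 4 \left(4 + 3\right) = 4 \cdot 7 = 28$)
$C{\left(p \right)} = 2 p$
$C{\left(-1 \right)} H{\left(5,1 \right)} \left(\left(-1 + 7\right) - \frac{2}{2}\right) = 2 \left(-1\right) 28 \left(\left(-1 + 7\right) - \frac{2}{2}\right) = \left(-2\right) 28 \left(6 - 1\right) = - 56 \left(6 - 1\right) = \left(-56\right) 5 = -280$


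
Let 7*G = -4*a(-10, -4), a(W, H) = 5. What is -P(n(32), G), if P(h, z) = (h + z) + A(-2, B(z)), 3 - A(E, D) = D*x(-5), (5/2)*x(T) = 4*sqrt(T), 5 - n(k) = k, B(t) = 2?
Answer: 188/7 + 16*I*sqrt(5)/5 ≈ 26.857 + 7.1554*I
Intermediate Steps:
n(k) = 5 - k
x(T) = 8*sqrt(T)/5 (x(T) = 2*(4*sqrt(T))/5 = 8*sqrt(T)/5)
G = -20/7 (G = (-4*5)/7 = (1/7)*(-20) = -20/7 ≈ -2.8571)
A(E, D) = 3 - 8*I*D*sqrt(5)/5 (A(E, D) = 3 - D*8*sqrt(-5)/5 = 3 - D*8*(I*sqrt(5))/5 = 3 - D*8*I*sqrt(5)/5 = 3 - 8*I*D*sqrt(5)/5)
P(h, z) = 3 + h + z - 16*I*sqrt(5)/5 (P(h, z) = (h + z) + (3 - 8/5*I*2*sqrt(5)) = (h + z) + (3 - 16*I*sqrt(5)/5) = 3 + h + z - 16*I*sqrt(5)/5)
-P(n(32), G) = -(3 + (5 - 1*32) - 20/7 - 16*I*sqrt(5)/5) = -(3 + (5 - 32) - 20/7 - 16*I*sqrt(5)/5) = -(3 - 27 - 20/7 - 16*I*sqrt(5)/5) = -(-188/7 - 16*I*sqrt(5)/5) = 188/7 + 16*I*sqrt(5)/5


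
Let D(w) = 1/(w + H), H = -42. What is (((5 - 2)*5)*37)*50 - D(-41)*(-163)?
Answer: 2303087/83 ≈ 27748.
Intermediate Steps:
D(w) = 1/(-42 + w) (D(w) = 1/(w - 42) = 1/(-42 + w))
(((5 - 2)*5)*37)*50 - D(-41)*(-163) = (((5 - 2)*5)*37)*50 - (-163)/(-42 - 41) = ((3*5)*37)*50 - (-163)/(-83) = (15*37)*50 - (-1)*(-163)/83 = 555*50 - 1*163/83 = 27750 - 163/83 = 2303087/83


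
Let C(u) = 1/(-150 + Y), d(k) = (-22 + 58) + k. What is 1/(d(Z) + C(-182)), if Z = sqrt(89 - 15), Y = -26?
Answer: 1114960/37840001 - 30976*sqrt(74)/37840001 ≈ 0.022423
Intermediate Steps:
Z = sqrt(74) ≈ 8.6023
d(k) = 36 + k
C(u) = -1/176 (C(u) = 1/(-150 - 26) = 1/(-176) = -1/176)
1/(d(Z) + C(-182)) = 1/((36 + sqrt(74)) - 1/176) = 1/(6335/176 + sqrt(74))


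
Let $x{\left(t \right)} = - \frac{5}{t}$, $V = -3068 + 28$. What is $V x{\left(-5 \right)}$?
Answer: $-3040$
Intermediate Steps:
$V = -3040$
$V x{\left(-5 \right)} = - 3040 \left(- \frac{5}{-5}\right) = - 3040 \left(\left(-5\right) \left(- \frac{1}{5}\right)\right) = \left(-3040\right) 1 = -3040$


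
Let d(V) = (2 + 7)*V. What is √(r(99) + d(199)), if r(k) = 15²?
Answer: 12*√14 ≈ 44.900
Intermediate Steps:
r(k) = 225
d(V) = 9*V
√(r(99) + d(199)) = √(225 + 9*199) = √(225 + 1791) = √2016 = 12*√14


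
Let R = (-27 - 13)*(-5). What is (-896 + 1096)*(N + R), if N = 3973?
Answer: 834600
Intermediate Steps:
R = 200 (R = -40*(-5) = 200)
(-896 + 1096)*(N + R) = (-896 + 1096)*(3973 + 200) = 200*4173 = 834600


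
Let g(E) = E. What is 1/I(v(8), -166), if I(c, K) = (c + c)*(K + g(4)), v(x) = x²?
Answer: -1/20736 ≈ -4.8225e-5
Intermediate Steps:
I(c, K) = 2*c*(4 + K) (I(c, K) = (c + c)*(K + 4) = (2*c)*(4 + K) = 2*c*(4 + K))
1/I(v(8), -166) = 1/(2*8²*(4 - 166)) = 1/(2*64*(-162)) = 1/(-20736) = -1/20736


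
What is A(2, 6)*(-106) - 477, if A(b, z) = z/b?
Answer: -795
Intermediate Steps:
A(2, 6)*(-106) - 477 = (6/2)*(-106) - 477 = (6*(1/2))*(-106) - 477 = 3*(-106) - 477 = -318 - 477 = -795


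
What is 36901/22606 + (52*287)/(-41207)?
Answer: 13294467/10466578 ≈ 1.2702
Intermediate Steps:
36901/22606 + (52*287)/(-41207) = 36901*(1/22606) + 14924*(-1/41207) = 36901/22606 - 14924/41207 = 13294467/10466578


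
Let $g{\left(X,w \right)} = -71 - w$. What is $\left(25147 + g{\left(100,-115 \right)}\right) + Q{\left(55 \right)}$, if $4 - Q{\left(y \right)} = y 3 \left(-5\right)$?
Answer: $26020$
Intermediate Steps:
$Q{\left(y \right)} = 4 + 15 y$ ($Q{\left(y \right)} = 4 - y 3 \left(-5\right) = 4 - 3 y \left(-5\right) = 4 - - 15 y = 4 + 15 y$)
$\left(25147 + g{\left(100,-115 \right)}\right) + Q{\left(55 \right)} = \left(25147 - -44\right) + \left(4 + 15 \cdot 55\right) = \left(25147 + \left(-71 + 115\right)\right) + \left(4 + 825\right) = \left(25147 + 44\right) + 829 = 25191 + 829 = 26020$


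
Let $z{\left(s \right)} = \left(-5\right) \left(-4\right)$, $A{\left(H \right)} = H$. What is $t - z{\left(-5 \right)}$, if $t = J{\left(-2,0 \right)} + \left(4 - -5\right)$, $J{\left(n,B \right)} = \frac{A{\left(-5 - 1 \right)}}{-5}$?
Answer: $- \frac{49}{5} \approx -9.8$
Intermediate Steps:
$z{\left(s \right)} = 20$
$J{\left(n,B \right)} = \frac{6}{5}$ ($J{\left(n,B \right)} = \frac{-5 - 1}{-5} = \left(-6\right) \left(- \frac{1}{5}\right) = \frac{6}{5}$)
$t = \frac{51}{5}$ ($t = \frac{6}{5} + \left(4 - -5\right) = \frac{6}{5} + \left(4 + 5\right) = \frac{6}{5} + 9 = \frac{51}{5} \approx 10.2$)
$t - z{\left(-5 \right)} = \frac{51}{5} - 20 = - \frac{49}{5}$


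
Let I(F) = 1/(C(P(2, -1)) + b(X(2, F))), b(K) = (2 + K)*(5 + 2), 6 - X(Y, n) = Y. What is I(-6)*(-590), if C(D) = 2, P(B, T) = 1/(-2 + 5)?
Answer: -295/22 ≈ -13.409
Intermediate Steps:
X(Y, n) = 6 - Y
P(B, T) = 1/3
b(K) = 14 + 7*K (b(K) = (2 + K)*7 = 14 + 7*K)
I(F) = 1/44 (I(F) = 1/(2 + (14 + 7*(6 - 1*2))) = 1/(2 + (14 + 7*(6 - 2))) = 1/(2 + (14 + 7*4)) = 1/(2 + (14 + 28)) = 1/(2 + 42) = 1/44)
I(-6)*(-590) = (1/44)*(-590) = -295/22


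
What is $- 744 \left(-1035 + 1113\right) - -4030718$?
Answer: $3972686$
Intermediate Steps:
$- 744 \left(-1035 + 1113\right) - -4030718 = \left(-744\right) 78 + 4030718 = -58032 + 4030718 = 3972686$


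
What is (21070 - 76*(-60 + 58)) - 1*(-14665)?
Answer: 35887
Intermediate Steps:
(21070 - 76*(-60 + 58)) - 1*(-14665) = (21070 - 76*(-2)) + 14665 = (21070 - 1*(-152)) + 14665 = (21070 + 152) + 14665 = 21222 + 14665 = 35887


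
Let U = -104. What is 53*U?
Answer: -5512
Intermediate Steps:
53*U = 53*(-104) = -5512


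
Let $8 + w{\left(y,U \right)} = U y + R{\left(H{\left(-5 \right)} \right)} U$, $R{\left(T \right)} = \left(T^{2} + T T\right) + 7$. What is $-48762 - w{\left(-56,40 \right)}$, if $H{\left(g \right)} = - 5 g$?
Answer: $-96794$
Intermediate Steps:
$R{\left(T \right)} = 7 + 2 T^{2}$ ($R{\left(T \right)} = \left(T^{2} + T^{2}\right) + 7 = 2 T^{2} + 7 = 7 + 2 T^{2}$)
$w{\left(y,U \right)} = -8 + 1257 U + U y$ ($w{\left(y,U \right)} = -8 + \left(U y + \left(7 + 2 \left(\left(-5\right) \left(-5\right)\right)^{2}\right) U\right) = -8 + \left(U y + \left(7 + 2 \cdot 25^{2}\right) U\right) = -8 + \left(U y + \left(7 + 2 \cdot 625\right) U\right) = -8 + \left(U y + \left(7 + 1250\right) U\right) = -8 + \left(U y + 1257 U\right) = -8 + \left(1257 U + U y\right) = -8 + 1257 U + U y$)
$-48762 - w{\left(-56,40 \right)} = -48762 - \left(-8 + 1257 \cdot 40 + 40 \left(-56\right)\right) = -48762 - \left(-8 + 50280 - 2240\right) = -48762 - 48032 = -96794$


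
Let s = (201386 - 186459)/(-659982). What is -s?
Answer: 14927/659982 ≈ 0.022617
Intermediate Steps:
s = -14927/659982 (s = 14927*(-1/659982) = -14927/659982 ≈ -0.022617)
-s = -1*(-14927/659982) = 14927/659982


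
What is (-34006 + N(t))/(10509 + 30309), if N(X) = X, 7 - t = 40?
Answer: -34039/40818 ≈ -0.83392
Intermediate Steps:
t = -33 (t = 7 - 1*40 = 7 - 40 = -33)
(-34006 + N(t))/(10509 + 30309) = (-34006 - 33)/(10509 + 30309) = -34039/40818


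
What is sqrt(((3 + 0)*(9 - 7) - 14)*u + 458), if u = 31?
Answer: sqrt(210) ≈ 14.491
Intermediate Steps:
sqrt(((3 + 0)*(9 - 7) - 14)*u + 458) = sqrt(((3 + 0)*(9 - 7) - 14)*31 + 458) = sqrt((3*2 - 14)*31 + 458) = sqrt((6 - 14)*31 + 458) = sqrt(-8*31 + 458) = sqrt(-248 + 458) = sqrt(210)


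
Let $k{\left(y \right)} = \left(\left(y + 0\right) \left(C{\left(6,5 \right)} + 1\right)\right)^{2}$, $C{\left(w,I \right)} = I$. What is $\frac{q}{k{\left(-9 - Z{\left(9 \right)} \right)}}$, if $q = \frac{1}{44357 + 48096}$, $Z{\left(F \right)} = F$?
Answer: $\frac{1}{1078371792} \approx 9.2732 \cdot 10^{-10}$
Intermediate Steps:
$q = \frac{1}{92453} \approx 1.0816 \cdot 10^{-5}$
$k{\left(y \right)} = 36 y^{2}$ ($k{\left(y \right)} = \left(\left(y + 0\right) \left(5 + 1\right)\right)^{2} = \left(y 6\right)^{2} = \left(6 y\right)^{2} = 36 y^{2}$)
$\frac{q}{k{\left(-9 - Z{\left(9 \right)} \right)}} = \frac{1}{92453 \cdot 36 \left(-9 - 9\right)^{2}} = \frac{1}{92453 \cdot 36 \left(-18\right)^{2}} = \frac{1}{92453 \cdot 36 \cdot 324} = \frac{1}{92453 \cdot 11664} = \frac{1}{92453} \cdot \frac{1}{11664} = \frac{1}{1078371792}$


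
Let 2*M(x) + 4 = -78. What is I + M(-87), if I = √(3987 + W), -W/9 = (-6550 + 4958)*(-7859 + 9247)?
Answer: -41 + 9*√245571 ≈ 4419.0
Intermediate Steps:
W = 19887264 (W = -9*(-6550 + 4958)*(-7859 + 9247) = -(-14328)*1388 = -9*(-2209696) = 19887264)
M(x) = -41 (M(x) = -2 + (½)*(-78) = -2 - 39 = -41)
I = 9*√245571 (I = √(3987 + 19887264) = √19891251 = 9*√245571 ≈ 4460.0)
I + M(-87) = 9*√245571 - 41 = -41 + 9*√245571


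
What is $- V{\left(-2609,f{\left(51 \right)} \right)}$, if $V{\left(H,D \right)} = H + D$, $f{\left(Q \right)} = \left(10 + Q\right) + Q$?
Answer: $2497$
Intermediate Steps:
$f{\left(Q \right)} = 10 + 2 Q$
$V{\left(H,D \right)} = D + H$
$- V{\left(-2609,f{\left(51 \right)} \right)} = - (\left(10 + 2 \cdot 51\right) - 2609) = - (\left(10 + 102\right) - 2609) = - (112 - 2609) = \left(-1\right) \left(-2497\right) = 2497$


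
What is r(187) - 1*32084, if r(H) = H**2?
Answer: 2885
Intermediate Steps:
r(187) - 1*32084 = 187**2 - 1*32084 = 34969 - 32084 = 2885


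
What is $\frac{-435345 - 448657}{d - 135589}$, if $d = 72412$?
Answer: $\frac{884002}{63177} \approx 13.992$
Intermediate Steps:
$\frac{-435345 - 448657}{d - 135589} = \frac{-435345 - 448657}{72412 - 135589} = - \frac{884002}{-63177} = \left(-884002\right) \left(- \frac{1}{63177}\right) = \frac{884002}{63177}$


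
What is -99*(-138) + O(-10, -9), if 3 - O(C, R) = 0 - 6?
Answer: 13671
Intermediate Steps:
O(C, R) = 9 (O(C, R) = 3 - (0 - 6) = 3 - 1*(-6) = 3 + 6 = 9)
-99*(-138) + O(-10, -9) = -99*(-138) + 9 = 13662 + 9 = 13671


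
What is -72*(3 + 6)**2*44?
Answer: -256608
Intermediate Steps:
-72*(3 + 6)**2*44 = -72*9**2*44 = -72*81*44 = -5832*44 = -256608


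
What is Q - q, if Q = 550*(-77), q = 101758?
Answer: -144108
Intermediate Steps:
Q = -42350
Q - q = -42350 - 1*101758 = -42350 - 101758 = -144108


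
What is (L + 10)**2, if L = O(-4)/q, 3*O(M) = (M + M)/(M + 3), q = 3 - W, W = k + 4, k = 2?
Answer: 6724/81 ≈ 83.012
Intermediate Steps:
W = 6 (W = 2 + 4 = 6)
q = -3 (q = 3 - 1*6 = 3 - 6 = -3)
O(M) = 2*M/(3*(3 + M)) (O(M) = ((M + M)/(M + 3))/3 = ((2*M)/(3 + M))/3 = (2*M/(3 + M))/3 = 2*M/(3*(3 + M)))
L = -8/9 (L = ((2/3)*(-4)/(3 - 4))/(-3) = ((2/3)*(-4)/(-1))*(-1/3) = ((2/3)*(-4)*(-1))*(-1/3) = (8/3)*(-1/3) = -8/9 ≈ -0.88889)
(L + 10)**2 = (-8/9 + 10)**2 = (82/9)**2 = 6724/81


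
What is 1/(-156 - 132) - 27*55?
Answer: -427681/288 ≈ -1485.0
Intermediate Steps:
1/(-156 - 132) - 27*55 = 1/(-288) - 1485 = -1/288 - 1485 = -427681/288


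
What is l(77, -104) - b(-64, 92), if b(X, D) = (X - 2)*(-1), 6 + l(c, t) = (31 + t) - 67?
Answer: -212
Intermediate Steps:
l(c, t) = -42 + t (l(c, t) = -6 + ((31 + t) - 67) = -6 + (-36 + t) = -42 + t)
b(X, D) = 2 - X (b(X, D) = (-2 + X)*(-1) = 2 - X)
l(77, -104) - b(-64, 92) = (-42 - 104) - (2 - 1*(-64)) = -146 - (2 + 64) = -146 - 1*66 = -146 - 66 = -212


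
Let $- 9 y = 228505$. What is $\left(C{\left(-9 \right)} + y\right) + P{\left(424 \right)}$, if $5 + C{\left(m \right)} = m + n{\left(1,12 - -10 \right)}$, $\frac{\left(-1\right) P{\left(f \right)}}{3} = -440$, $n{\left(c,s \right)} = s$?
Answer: $- \frac{216553}{9} \approx -24061.0$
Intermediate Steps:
$P{\left(f \right)} = 1320$ ($P{\left(f \right)} = \left(-3\right) \left(-440\right) = 1320$)
$y = - \frac{228505}{9}$ ($y = \left(- \frac{1}{9}\right) 228505 = - \frac{228505}{9} \approx -25389.0$)
$C{\left(m \right)} = 17 + m$ ($C{\left(m \right)} = -5 + \left(m + \left(12 - -10\right)\right) = -5 + \left(m + \left(12 + 10\right)\right) = -5 + \left(m + 22\right) = -5 + \left(22 + m\right) = 17 + m$)
$\left(C{\left(-9 \right)} + y\right) + P{\left(424 \right)} = \left(\left(17 - 9\right) - \frac{228505}{9}\right) + 1320 = \left(8 - \frac{228505}{9}\right) + 1320 = - \frac{228433}{9} + 1320 = - \frac{216553}{9}$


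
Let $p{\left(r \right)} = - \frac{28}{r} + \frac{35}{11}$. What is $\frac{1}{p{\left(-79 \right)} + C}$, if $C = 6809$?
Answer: $\frac{869}{5920094} \approx 0.00014679$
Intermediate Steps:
$p{\left(r \right)} = \frac{35}{11} - \frac{28}{r}$ ($p{\left(r \right)} = - \frac{28}{r} + 35 \cdot \frac{1}{11} = - \frac{28}{r} + \frac{35}{11} = \frac{35}{11} - \frac{28}{r}$)
$\frac{1}{p{\left(-79 \right)} + C} = \frac{1}{\left(\frac{35}{11} - \frac{28}{-79}\right) + 6809} = \frac{1}{\left(\frac{35}{11} - - \frac{28}{79}\right) + 6809} = \frac{1}{\left(\frac{35}{11} + \frac{28}{79}\right) + 6809} = \frac{1}{\frac{3073}{869} + 6809} = \frac{1}{\frac{5920094}{869}} = \frac{869}{5920094}$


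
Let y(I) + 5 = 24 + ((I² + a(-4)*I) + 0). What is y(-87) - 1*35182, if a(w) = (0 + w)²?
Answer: -28986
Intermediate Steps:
a(w) = w²
y(I) = 19 + I² + 16*I (y(I) = -5 + (24 + ((I² + (-4)²*I) + 0)) = -5 + (24 + ((I² + 16*I) + 0)) = -5 + (24 + (I² + 16*I)) = -5 + (24 + I² + 16*I) = 19 + I² + 16*I)
y(-87) - 1*35182 = (19 + (-87)² + 16*(-87)) - 1*35182 = (19 + 7569 - 1392) - 35182 = 6196 - 35182 = -28986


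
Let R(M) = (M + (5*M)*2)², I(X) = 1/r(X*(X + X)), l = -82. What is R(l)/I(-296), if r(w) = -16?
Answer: -13017664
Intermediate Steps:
I(X) = -1/16 (I(X) = 1/(-16) = -1/16)
R(M) = 121*M² (R(M) = (M + 10*M)² = (11*M)² = 121*M²)
R(l)/I(-296) = (121*(-82)²)/(-1/16) = (121*6724)*(-16) = 813604*(-16) = -13017664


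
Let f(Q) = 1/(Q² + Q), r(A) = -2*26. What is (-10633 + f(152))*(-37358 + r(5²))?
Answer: 1541797328045/3876 ≈ 3.9778e+8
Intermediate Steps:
r(A) = -52
f(Q) = 1/(Q + Q²)
(-10633 + f(152))*(-37358 + r(5²)) = (-10633 + 1/(152*(1 + 152)))*(-37358 - 52) = (-10633 + (1/152)/153)*(-37410) = (-10633 + (1/152)*(1/153))*(-37410) = (-10633 + 1/23256)*(-37410) = -247281047/23256*(-37410) = 1541797328045/3876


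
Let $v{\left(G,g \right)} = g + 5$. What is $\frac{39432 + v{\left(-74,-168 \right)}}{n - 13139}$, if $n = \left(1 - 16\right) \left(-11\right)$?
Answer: $- \frac{39269}{12974} \approx -3.0267$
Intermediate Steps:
$v{\left(G,g \right)} = 5 + g$
$n = 165$ ($n = \left(-15\right) \left(-11\right) = 165$)
$\frac{39432 + v{\left(-74,-168 \right)}}{n - 13139} = \frac{39432 + \left(5 - 168\right)}{165 - 13139} = \frac{39432 - 163}{165 - 13139} = \frac{39269}{-12974} = 39269 \left(- \frac{1}{12974}\right) = - \frac{39269}{12974}$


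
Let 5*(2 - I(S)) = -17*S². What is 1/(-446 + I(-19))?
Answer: 5/3917 ≈ 0.0012765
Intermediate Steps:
I(S) = 2 + 17*S²/5 (I(S) = 2 - (-17)*S²/5 = 2 + 17*S²/5)
1/(-446 + I(-19)) = 1/(-446 + (2 + (17/5)*(-19)²)) = 1/(-446 + (2 + (17/5)*361)) = 1/(-446 + (2 + 6137/5)) = 1/(-446 + 6147/5) = 1/(3917/5) = 5/3917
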